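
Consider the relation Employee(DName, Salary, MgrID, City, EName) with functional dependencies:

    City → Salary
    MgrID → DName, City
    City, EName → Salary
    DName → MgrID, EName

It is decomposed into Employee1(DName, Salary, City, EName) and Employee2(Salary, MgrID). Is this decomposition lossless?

Common attributes: Employee1 ∩ Employee2 = {Salary}.
No dependency enlarges {Salary}, so (Salary)⁺ = {Salary}.
The closure contains neither all of Employee1 = {DName, Salary, City, EName} nor all of Employee2 = {Salary, MgrID}, so the common attributes are not a superkey of either fragment. The join is lossy.

No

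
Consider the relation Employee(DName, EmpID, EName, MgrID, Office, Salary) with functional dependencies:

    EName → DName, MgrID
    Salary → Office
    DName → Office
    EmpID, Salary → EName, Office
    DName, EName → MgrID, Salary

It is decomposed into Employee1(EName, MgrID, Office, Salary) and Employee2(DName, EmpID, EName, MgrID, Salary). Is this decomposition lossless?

Common attributes: Employee1 ∩ Employee2 = {EName, MgrID, Salary}.
Closure of {EName, MgrID, Salary}: EName → DName, MgrID applies, adding DName; Salary → Office applies, adding Office. So (EName, MgrID, Salary)⁺ = {DName, EName, MgrID, Office, Salary}.
This closure contains every attribute of Employee1, so Employee1 ∩ Employee2 → Employee1. The join is lossless.

Yes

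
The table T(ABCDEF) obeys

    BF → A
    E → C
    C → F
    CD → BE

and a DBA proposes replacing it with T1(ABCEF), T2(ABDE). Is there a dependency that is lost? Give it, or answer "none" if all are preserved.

Check CD → BE: no single fragment contains all of {BCDE}, and the restricted closure of {CD} across the fragments never reaches {BE}.
BF → A is preserved.
E → C is preserved.
C → F is preserved.

CD → BE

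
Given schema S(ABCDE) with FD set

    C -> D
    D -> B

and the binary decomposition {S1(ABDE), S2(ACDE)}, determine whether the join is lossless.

Common attributes: S1 ∩ S2 = {ADE}.
Closure of {ADE}: D → B applies, adding B. So (ADE)⁺ = {ABDE}.
This closure contains every attribute of S1, so S1 ∩ S2 → S1. The join is lossless.

Yes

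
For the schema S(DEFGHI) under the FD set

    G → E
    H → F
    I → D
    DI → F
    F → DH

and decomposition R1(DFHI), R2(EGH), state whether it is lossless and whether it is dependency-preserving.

Lossless test: (H)⁺ = {DFH}, which is a superkey of neither fragment — lossy.
Dependency preservation: every FD's attributes lie within a single fragment, so each can be enforced locally — preserved.

lossy but dependency-preserving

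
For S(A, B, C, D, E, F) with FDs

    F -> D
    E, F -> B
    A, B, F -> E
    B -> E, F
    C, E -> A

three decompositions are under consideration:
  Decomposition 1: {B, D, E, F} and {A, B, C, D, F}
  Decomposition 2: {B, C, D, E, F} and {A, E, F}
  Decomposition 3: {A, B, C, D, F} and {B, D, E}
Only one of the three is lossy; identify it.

Decomposition 2

Decomposition 1: common = {B, D, F}, closure = {B, D, E, F} → lossless.
Decomposition 2: common = {E, F}, closure = {B, D, E, F} → lossy.
Decomposition 3: common = {B, D}, closure = {B, D, E, F} → lossless.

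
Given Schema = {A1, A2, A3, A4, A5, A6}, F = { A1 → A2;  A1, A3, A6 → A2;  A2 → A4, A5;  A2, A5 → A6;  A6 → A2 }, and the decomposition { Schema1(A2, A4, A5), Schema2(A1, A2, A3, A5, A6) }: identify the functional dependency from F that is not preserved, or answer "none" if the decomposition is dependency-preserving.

A1 → A2 lies within Schema2.
A1, A3, A6 → A2 lies within Schema2.
A2 → A4, A5 lies within Schema1.
A2, A5 → A6 lies within Schema2.
A6 → A2 lies within Schema2.
Every dependency is enforceable on the fragments, so the decomposition is dependency-preserving.

none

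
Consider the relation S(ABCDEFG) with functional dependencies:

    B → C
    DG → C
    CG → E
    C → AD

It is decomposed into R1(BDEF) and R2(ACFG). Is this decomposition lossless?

Common attributes: R1 ∩ R2 = {F}.
No dependency enlarges {F}, so (F)⁺ = {F}.
The closure contains neither all of R1 = {BDEF} nor all of R2 = {ACFG}, so the common attributes are not a superkey of either fragment. The join is lossy.

No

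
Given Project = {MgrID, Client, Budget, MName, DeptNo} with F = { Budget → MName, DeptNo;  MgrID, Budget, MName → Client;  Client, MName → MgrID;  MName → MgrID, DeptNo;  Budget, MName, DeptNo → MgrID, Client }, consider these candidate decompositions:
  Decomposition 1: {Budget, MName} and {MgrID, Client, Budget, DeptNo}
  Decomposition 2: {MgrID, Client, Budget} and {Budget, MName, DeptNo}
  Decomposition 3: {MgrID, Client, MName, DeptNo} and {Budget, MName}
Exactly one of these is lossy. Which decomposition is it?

Decomposition 1: common = {Budget}, closure = {MgrID, Client, Budget, MName, DeptNo} → lossless.
Decomposition 2: common = {Budget}, closure = {MgrID, Client, Budget, MName, DeptNo} → lossless.
Decomposition 3: common = {MName}, closure = {MgrID, MName, DeptNo} → lossy.

Decomposition 3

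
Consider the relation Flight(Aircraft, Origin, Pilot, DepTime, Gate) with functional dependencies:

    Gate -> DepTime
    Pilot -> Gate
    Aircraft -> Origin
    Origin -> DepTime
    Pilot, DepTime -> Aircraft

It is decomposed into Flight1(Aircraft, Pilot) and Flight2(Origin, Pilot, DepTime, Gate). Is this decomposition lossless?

Yes

Common attributes: Flight1 ∩ Flight2 = {Pilot}.
Closure of {Pilot}: Pilot → Gate applies, adding Gate; Gate → DepTime applies, adding DepTime; Pilot, DepTime → Aircraft applies, adding Aircraft; Aircraft → Origin applies, adding Origin. So (Pilot)⁺ = {Aircraft, Origin, Pilot, DepTime, Gate}.
This closure contains every attribute of Flight1, so Flight1 ∩ Flight2 → Flight1. The join is lossless.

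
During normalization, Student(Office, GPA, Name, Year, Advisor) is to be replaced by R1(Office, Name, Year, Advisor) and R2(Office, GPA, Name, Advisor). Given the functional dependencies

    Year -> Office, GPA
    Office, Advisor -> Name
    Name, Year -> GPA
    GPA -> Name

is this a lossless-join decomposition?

No

Common attributes: R1 ∩ R2 = {Office, Name, Advisor}.
No dependency enlarges {Office, Name, Advisor}, so (Office, Name, Advisor)⁺ = {Office, Name, Advisor}.
The closure contains neither all of R1 = {Office, Name, Year, Advisor} nor all of R2 = {Office, GPA, Name, Advisor}, so the common attributes are not a superkey of either fragment. The join is lossy.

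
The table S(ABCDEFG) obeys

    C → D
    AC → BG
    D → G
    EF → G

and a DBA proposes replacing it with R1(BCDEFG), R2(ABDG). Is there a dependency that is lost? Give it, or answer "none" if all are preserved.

AC → BG

Check AC → BG: no single fragment contains all of {ABCG}, and the restricted closure of {AC} across the fragments never reaches {BG}.
C → D is preserved.
D → G is preserved.
EF → G is preserved.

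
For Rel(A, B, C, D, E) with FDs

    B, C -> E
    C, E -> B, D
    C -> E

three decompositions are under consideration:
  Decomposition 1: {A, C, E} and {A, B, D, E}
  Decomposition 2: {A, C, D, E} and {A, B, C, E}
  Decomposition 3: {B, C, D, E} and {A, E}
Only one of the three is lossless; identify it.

Decomposition 2

Decomposition 1: common = {A, E}, closure = {A, E} → lossy.
Decomposition 2: common = {A, C, E}, closure = {A, B, C, D, E} → lossless.
Decomposition 3: common = {E}, closure = {E} → lossy.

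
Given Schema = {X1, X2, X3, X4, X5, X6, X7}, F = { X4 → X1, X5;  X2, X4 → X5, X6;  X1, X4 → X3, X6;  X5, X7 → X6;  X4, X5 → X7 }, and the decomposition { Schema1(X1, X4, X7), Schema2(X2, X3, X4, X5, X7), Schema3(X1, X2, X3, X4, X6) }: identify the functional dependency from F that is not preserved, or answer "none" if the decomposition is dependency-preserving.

X5, X7 → X6

Check X5, X7 → X6: no single fragment contains all of {X5, X6, X7}, and the restricted closure of {X5, X7} across the fragments never reaches {X6}.
X4 → X1, X5 is preserved.
X2, X4 → X5, X6 is preserved.
X1, X4 → X3, X6 is preserved.
X4, X5 → X7 is preserved.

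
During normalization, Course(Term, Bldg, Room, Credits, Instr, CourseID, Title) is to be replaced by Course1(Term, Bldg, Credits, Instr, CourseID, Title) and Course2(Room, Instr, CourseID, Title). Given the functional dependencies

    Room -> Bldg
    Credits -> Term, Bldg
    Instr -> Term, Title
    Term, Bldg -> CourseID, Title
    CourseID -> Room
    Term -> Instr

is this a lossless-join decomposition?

Yes

Common attributes: Course1 ∩ Course2 = {Instr, CourseID, Title}.
Closure of {Instr, CourseID, Title}: Instr → Term, Title applies, adding Term; CourseID → Room applies, adding Room; Room → Bldg applies, adding Bldg. So (Instr, CourseID, Title)⁺ = {Term, Bldg, Room, Instr, CourseID, Title}.
This closure contains every attribute of Course2, so Course1 ∩ Course2 → Course2. The join is lossless.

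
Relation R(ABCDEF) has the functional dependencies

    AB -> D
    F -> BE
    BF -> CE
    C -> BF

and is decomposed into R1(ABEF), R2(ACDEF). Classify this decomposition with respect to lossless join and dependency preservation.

Lossless test: (AEF)⁺ = {ABCDEF}, which contains all of one fragment — lossless.
Dependency preservation: the restricted closure of {AB} across the fragments never reaches {D}, so AB → D cannot be enforced without a join — not preserved.

lossless but not dependency-preserving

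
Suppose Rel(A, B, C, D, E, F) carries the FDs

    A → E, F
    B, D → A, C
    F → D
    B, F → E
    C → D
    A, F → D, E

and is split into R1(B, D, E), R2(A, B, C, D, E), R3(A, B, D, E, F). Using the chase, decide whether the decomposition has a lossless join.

Chase test. Columns are A, B, C, D, E, F; row i has aⱼ where attribute j ∈ Ri, else bᵢⱼ.
Initial tableau (one row per fragment):
  row 1: b11 a2 b13 a4 a5 b16
  row 2: a1 a2 a3 a4 a5 b26
  row 3: a1 a2 b33 a4 a5 a6
Rows 2 and 3 agree on A; apply A→E, F and equate their E, F entries.
Rows 1 and 2 agree on B, D; apply B, D→A, C and equate their A, C entries.
Rows 1 and 3 agree on B, D; apply B, D→A, C and equate their A, C entries.
Rows 1 and 2 agree on A; apply A→E, F and equate their E, F entries.
Row 1 is now all distinguished symbols — the join is lossless.

Yes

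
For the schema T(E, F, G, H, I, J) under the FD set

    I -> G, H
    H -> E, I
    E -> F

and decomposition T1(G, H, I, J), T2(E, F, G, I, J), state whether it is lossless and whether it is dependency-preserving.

Lossless test: (G, I, J)⁺ = {E, F, G, H, I, J}, which contains all of one fragment — lossless.
Dependency preservation: H → E, I is not contained in any single fragment, but the restricted closure of its left-hand side across the fragments still reaches the right-hand side; the remaining FDs each lie inside some fragment. All dependencies are preserved.

lossless and dependency-preserving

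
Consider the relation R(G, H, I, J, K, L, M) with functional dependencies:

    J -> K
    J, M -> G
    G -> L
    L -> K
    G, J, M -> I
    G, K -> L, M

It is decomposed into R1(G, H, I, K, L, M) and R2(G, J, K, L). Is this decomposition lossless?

No

Common attributes: R1 ∩ R2 = {G, K, L}.
Closure of {G, K, L}: G, K → L, M applies, adding M. So (G, K, L)⁺ = {G, K, L, M}.
The closure contains neither all of R1 = {G, H, I, K, L, M} nor all of R2 = {G, J, K, L}, so the common attributes are not a superkey of either fragment. The join is lossy.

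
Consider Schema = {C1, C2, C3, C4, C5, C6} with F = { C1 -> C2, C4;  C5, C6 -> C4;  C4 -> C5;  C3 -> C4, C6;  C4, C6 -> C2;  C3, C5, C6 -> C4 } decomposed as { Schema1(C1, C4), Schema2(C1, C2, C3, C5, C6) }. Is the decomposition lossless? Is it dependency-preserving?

Lossless test: (C1)⁺ = {C1, C2, C4, C5}, which contains all of one fragment — lossless.
Dependency preservation: the restricted closure of {C5, C6} across the fragments never reaches {C4}, so C5, C6 → C4 cannot be enforced without a join — not preserved.

lossless but not dependency-preserving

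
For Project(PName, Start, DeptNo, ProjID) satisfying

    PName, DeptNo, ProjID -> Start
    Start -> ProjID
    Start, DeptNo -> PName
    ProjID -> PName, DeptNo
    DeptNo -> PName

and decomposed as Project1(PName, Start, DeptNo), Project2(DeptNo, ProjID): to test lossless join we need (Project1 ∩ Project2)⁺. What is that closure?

Project1 ∩ Project2 = {DeptNo}.
DeptNo → PName applies, adding PName
Closure: {PName, DeptNo}.

PName, DeptNo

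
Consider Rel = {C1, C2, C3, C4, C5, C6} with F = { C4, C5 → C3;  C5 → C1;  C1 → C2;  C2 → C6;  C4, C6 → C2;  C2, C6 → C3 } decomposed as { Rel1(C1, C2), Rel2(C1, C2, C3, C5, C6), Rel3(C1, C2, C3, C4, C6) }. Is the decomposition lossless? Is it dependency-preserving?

lossy but dependency-preserving

Lossless test (chase): Rows 1 and 2 agree on C2; apply C2→C6 and equate their C6 entries. Rows 1 and 2 agree on C2, C6; apply C2, C6→C3 and equate their C3 entries. No row becomes fully distinguished — the join is lossy.
Dependency preservation: C4, C5 → C3 is not contained in any single fragment, but the restricted closure of its left-hand side across the fragments still reaches the right-hand side; the remaining FDs each lie inside some fragment. All dependencies are preserved.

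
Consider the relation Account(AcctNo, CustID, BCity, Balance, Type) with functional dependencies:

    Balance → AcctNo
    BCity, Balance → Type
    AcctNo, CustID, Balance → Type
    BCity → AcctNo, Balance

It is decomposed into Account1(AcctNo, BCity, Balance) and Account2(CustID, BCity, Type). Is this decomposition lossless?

Common attributes: Account1 ∩ Account2 = {BCity}.
Closure of {BCity}: BCity → AcctNo, Balance applies, adding AcctNo, Balance; BCity, Balance → Type applies, adding Type. So (BCity)⁺ = {AcctNo, BCity, Balance, Type}.
This closure contains every attribute of Account1, so Account1 ∩ Account2 → Account1. The join is lossless.

Yes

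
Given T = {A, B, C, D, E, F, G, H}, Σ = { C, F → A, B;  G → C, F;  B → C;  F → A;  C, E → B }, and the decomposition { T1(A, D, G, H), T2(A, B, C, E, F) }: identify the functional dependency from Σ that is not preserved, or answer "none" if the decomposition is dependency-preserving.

G → C, F

Check G → C, F: no single fragment contains all of {C, F, G}, and the restricted closure of {G} across the fragments never reaches {C, F}.
C, F → A, B is preserved.
B → C is preserved.
F → A is preserved.
C, E → B is preserved.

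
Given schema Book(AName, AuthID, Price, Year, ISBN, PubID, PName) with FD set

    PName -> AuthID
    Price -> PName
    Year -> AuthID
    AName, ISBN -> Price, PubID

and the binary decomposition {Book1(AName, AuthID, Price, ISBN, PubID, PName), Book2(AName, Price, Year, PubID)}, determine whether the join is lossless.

No

Common attributes: Book1 ∩ Book2 = {AName, Price, PubID}.
Closure of {AName, Price, PubID}: Price → PName applies, adding PName; PName → AuthID applies, adding AuthID. So (AName, Price, PubID)⁺ = {AName, AuthID, Price, PubID, PName}.
The closure contains neither all of Book1 = {AName, AuthID, Price, ISBN, PubID, PName} nor all of Book2 = {AName, Price, Year, PubID}, so the common attributes are not a superkey of either fragment. The join is lossy.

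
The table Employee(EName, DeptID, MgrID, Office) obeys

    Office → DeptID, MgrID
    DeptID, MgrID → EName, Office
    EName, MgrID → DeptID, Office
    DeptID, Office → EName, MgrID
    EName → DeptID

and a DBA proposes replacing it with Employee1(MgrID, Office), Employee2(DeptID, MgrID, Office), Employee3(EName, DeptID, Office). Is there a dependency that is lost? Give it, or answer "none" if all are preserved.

none

Office → DeptID, MgrID lies within Employee2.
DeptID, MgrID → EName, Office: restricted closure across fragments reaches EName, Office.
EName, MgrID → DeptID, Office: restricted closure across fragments reaches DeptID, Office.
DeptID, Office → EName, MgrID: restricted closure across fragments reaches EName, MgrID.
EName → DeptID lies within Employee3.
Every dependency is enforceable on the fragments, so the decomposition is dependency-preserving.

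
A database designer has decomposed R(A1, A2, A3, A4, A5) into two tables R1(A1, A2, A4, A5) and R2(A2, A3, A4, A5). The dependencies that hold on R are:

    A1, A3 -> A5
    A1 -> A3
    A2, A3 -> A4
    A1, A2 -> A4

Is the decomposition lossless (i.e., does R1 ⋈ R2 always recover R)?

No

Common attributes: R1 ∩ R2 = {A2, A4, A5}.
No dependency enlarges {A2, A4, A5}, so (A2, A4, A5)⁺ = {A2, A4, A5}.
The closure contains neither all of R1 = {A1, A2, A4, A5} nor all of R2 = {A2, A3, A4, A5}, so the common attributes are not a superkey of either fragment. The join is lossy.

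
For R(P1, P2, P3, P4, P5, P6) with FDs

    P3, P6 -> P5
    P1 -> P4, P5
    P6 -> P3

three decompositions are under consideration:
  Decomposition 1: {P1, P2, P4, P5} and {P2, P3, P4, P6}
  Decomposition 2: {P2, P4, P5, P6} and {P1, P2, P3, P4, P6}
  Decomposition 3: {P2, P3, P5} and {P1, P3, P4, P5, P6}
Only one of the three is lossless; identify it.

Decomposition 1: common = {P2, P4}, closure = {P2, P4} → lossy.
Decomposition 2: common = {P2, P4, P6}, closure = {P2, P3, P4, P5, P6} → lossless.
Decomposition 3: common = {P3, P5}, closure = {P3, P5} → lossy.

Decomposition 2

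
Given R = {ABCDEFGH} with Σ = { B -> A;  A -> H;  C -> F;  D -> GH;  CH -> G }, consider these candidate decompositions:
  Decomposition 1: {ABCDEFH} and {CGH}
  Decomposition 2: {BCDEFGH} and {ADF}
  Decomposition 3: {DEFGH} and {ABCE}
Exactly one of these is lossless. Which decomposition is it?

Decomposition 1

Decomposition 1: common = {CH}, closure = {CFGH} → lossless.
Decomposition 2: common = {DF}, closure = {DFGH} → lossy.
Decomposition 3: common = {E}, closure = {E} → lossy.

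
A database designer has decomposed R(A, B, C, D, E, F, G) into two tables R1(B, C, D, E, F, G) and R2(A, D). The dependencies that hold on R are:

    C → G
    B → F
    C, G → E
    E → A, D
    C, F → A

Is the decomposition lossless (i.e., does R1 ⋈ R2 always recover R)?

Common attributes: R1 ∩ R2 = {D}.
No dependency enlarges {D}, so (D)⁺ = {D}.
The closure contains neither all of R1 = {B, C, D, E, F, G} nor all of R2 = {A, D}, so the common attributes are not a superkey of either fragment. The join is lossy.

No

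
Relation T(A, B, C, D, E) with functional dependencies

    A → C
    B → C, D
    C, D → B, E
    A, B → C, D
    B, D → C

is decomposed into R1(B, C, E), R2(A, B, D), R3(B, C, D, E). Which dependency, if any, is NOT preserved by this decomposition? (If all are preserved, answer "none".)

A → C

Check A → C: no single fragment contains all of {A, C}, and the restricted closure of {A} across the fragments never reaches {C}.
B → C, D is preserved.
C, D → B, E is preserved.
A, B → C, D is preserved.
B, D → C is preserved.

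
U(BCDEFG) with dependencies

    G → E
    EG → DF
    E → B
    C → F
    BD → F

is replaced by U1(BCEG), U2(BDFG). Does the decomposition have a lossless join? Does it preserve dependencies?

lossless but not dependency-preserving

Lossless test: (BG)⁺ = {BDEFG}, which contains all of one fragment — lossless.
Dependency preservation: the restricted closure of {C} across the fragments never reaches {F}, so C → F cannot be enforced without a join — not preserved.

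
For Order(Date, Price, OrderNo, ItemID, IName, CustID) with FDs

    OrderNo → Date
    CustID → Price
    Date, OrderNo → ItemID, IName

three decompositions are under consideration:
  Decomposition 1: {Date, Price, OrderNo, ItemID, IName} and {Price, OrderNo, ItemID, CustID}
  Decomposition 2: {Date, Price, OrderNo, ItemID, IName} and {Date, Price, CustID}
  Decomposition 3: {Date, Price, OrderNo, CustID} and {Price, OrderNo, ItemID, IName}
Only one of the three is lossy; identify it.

Decomposition 1: common = {Price, OrderNo, ItemID}, closure = {Date, Price, OrderNo, ItemID, IName} → lossless.
Decomposition 2: common = {Date, Price}, closure = {Date, Price} → lossy.
Decomposition 3: common = {Price, OrderNo}, closure = {Date, Price, OrderNo, ItemID, IName} → lossless.

Decomposition 2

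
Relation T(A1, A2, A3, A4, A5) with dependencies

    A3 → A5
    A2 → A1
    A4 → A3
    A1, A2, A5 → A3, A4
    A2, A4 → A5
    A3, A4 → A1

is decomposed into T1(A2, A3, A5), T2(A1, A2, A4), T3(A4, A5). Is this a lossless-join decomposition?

Yes

Chase test. Columns are A1, A2, A3, A4, A5; row i has aⱼ where attribute j ∈ Ti, else bᵢⱼ.
Initial tableau (one row per fragment):
  row 1: b11 a2 a3 b14 a5
  row 2: a1 a2 b23 a4 b25
  row 3: b31 b32 b33 a4 a5
Rows 1 and 2 agree on A2; apply A2→A1 and equate their A1 entries.
Rows 2 and 3 agree on A4; apply A4→A3 and equate their A3 entries.
Rows 2 and 3 agree on A3, A4; apply A3, A4→A1 and equate their A1 entries.
Rows 2 and 3 agree on A3; apply A3→A5 and equate their A5 entries.
Rows 1 and 2 agree on A1, A2, A5; apply A1, A2, A5→A3, A4 and equate their A3, A4 entries.
Row 1 is now all distinguished symbols — the join is lossless.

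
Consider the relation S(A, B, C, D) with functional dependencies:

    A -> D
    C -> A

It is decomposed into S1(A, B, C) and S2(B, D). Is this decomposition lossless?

No

Common attributes: S1 ∩ S2 = {B}.
No dependency enlarges {B}, so (B)⁺ = {B}.
The closure contains neither all of S1 = {A, B, C} nor all of S2 = {B, D}, so the common attributes are not a superkey of either fragment. The join is lossy.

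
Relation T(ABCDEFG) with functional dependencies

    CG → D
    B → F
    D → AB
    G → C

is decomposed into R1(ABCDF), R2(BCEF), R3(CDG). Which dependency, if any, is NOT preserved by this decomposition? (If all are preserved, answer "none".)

none

CG → D lies within R3.
B → F lies within R1.
D → AB lies within R1.
G → C lies within R3.
Every dependency is enforceable on the fragments, so the decomposition is dependency-preserving.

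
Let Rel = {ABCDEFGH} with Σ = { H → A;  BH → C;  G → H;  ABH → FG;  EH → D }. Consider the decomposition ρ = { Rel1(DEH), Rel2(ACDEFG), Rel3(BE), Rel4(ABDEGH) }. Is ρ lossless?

No

Chase test. Columns are ABCDEFGH; row i has aⱼ where attribute j ∈ Reli, else bᵢⱼ.
Initial tableau (one row per fragment):
  row 1: b11 b12 b13 a4 a5 b16 b17 a8
  row 2: a1 b22 a3 a4 a5 a6 a7 b28
  row 3: b31 a2 b33 b34 a5 b36 b37 b38
  row 4: a1 a2 b43 a4 a5 b46 a7 a8
Rows 1 and 4 agree on H; apply H→A and equate their A entries.
Rows 2 and 4 agree on G; apply G→H and equate their H entries.
No row becomes fully distinguished — the join is lossy.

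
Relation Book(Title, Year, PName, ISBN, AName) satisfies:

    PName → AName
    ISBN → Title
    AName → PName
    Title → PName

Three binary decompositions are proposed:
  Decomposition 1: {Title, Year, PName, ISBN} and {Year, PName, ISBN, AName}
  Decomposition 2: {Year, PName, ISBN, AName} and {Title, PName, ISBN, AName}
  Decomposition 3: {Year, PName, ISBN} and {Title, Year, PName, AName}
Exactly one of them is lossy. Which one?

Decomposition 1: common = {Year, PName, ISBN}, closure = {Title, Year, PName, ISBN, AName} → lossless.
Decomposition 2: common = {PName, ISBN, AName}, closure = {Title, PName, ISBN, AName} → lossless.
Decomposition 3: common = {Year, PName}, closure = {Year, PName, AName} → lossy.

Decomposition 3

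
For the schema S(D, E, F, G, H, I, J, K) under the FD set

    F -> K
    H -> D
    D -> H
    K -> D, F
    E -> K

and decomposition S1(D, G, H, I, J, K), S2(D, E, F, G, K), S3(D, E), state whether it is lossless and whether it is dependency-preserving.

lossy but dependency-preserving

Lossless test (chase): Rows 1 and 2 agree on D; apply D→H and equate their H entries. Rows 1 and 3 agree on D; apply D→H and equate their H entries. Rows 1 and 2 agree on K; apply K→D, F and equate their D, F entries. Rows 2 and 3 agree on E; apply E→K and equate their K entries. Rows 1 and 3 agree on K; apply K→D, F and equate their D, F entries. No row becomes fully distinguished — the join is lossy.
Dependency preservation: every FD's attributes lie within a single fragment, so each can be enforced locally — preserved.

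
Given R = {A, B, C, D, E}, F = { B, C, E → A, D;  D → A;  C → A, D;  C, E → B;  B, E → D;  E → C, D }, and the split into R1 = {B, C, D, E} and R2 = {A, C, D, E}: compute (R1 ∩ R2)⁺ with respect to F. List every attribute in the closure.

A, B, C, D, E

R1 ∩ R2 = {C, D, E}.
D → A applies, adding A
C, E → B applies, adding B
Closure: {A, B, C, D, E}.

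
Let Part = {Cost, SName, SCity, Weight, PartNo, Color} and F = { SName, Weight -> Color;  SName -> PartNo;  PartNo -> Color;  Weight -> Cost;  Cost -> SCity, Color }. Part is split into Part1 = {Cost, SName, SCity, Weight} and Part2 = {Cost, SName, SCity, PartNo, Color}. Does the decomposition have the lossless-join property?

Yes

Common attributes: Part1 ∩ Part2 = {Cost, SName, SCity}.
Closure of {Cost, SName, SCity}: SName → PartNo applies, adding PartNo; PartNo → Color applies, adding Color. So (Cost, SName, SCity)⁺ = {Cost, SName, SCity, PartNo, Color}.
This closure contains every attribute of Part2, so Part1 ∩ Part2 → Part2. The join is lossless.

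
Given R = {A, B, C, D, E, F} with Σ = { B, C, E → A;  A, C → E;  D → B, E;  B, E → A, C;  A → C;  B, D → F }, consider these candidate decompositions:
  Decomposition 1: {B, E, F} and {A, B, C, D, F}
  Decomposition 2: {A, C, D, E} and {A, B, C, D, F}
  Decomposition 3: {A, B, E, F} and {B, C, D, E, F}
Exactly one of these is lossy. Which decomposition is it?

Decomposition 1

Decomposition 1: common = {B, F}, closure = {B, F} → lossy.
Decomposition 2: common = {A, C, D}, closure = {A, B, C, D, E, F} → lossless.
Decomposition 3: common = {B, E, F}, closure = {A, B, C, E, F} → lossless.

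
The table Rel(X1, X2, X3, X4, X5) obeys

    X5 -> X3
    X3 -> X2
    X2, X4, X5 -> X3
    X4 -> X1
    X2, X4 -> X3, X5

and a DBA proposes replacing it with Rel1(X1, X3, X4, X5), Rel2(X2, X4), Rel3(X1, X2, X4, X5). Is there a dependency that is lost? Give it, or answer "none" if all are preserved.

Check X3 → X2: no single fragment contains all of {X2, X3}, and the restricted closure of {X3} across the fragments never reaches {X2}.
X5 → X3 is preserved.
X2, X4, X5 → X3 is preserved.
X4 → X1 is preserved.
X2, X4 → X3, X5 is preserved.

X3 -> X2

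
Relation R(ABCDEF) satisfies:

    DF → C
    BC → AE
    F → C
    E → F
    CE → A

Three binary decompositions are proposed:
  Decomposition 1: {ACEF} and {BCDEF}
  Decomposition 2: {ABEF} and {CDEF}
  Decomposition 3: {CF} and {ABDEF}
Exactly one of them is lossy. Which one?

Decomposition 1: common = {CEF}, closure = {ACEF} → lossless.
Decomposition 2: common = {EF}, closure = {ACEF} → lossy.
Decomposition 3: common = {F}, closure = {CF} → lossless.

Decomposition 2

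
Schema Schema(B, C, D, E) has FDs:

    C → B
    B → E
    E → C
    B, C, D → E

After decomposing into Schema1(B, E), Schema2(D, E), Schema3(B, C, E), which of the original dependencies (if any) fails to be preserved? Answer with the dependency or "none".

C → B lies within Schema3.
B → E lies within Schema1.
E → C lies within Schema3.
B, C, D → E: restricted closure across fragments reaches E.
Every dependency is enforceable on the fragments, so the decomposition is dependency-preserving.

none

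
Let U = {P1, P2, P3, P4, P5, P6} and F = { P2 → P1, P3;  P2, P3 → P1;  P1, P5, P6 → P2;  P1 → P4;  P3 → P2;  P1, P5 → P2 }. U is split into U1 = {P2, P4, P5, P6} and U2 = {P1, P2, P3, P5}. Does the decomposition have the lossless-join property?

Common attributes: U1 ∩ U2 = {P2, P5}.
Closure of {P2, P5}: P2 → P1, P3 applies, adding P1, P3; P1 → P4 applies, adding P4. So (P2, P5)⁺ = {P1, P2, P3, P4, P5}.
This closure contains every attribute of U2, so U1 ∩ U2 → U2. The join is lossless.

Yes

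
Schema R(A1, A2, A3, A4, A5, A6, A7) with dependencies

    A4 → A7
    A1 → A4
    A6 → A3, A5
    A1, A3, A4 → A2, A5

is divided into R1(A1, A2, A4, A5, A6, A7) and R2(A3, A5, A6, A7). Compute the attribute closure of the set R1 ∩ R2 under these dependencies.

R1 ∩ R2 = {A5, A6, A7}.
A6 → A3, A5 applies, adding A3
Closure: {A3, A5, A6, A7}.

A3, A5, A6, A7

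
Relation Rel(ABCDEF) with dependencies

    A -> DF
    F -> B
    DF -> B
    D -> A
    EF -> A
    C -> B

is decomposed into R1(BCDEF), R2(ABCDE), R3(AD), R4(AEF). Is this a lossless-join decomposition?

Yes

Chase test. Columns are ABCDEF; row i has aⱼ where attribute j ∈ Ri, else bᵢⱼ.
Initial tableau (one row per fragment):
  row 1: b11 a2 a3 a4 a5 a6
  row 2: a1 a2 a3 a4 a5 b26
  row 3: a1 b32 b33 a4 b35 b36
  row 4: a1 b42 b43 b44 a5 a6
Rows 2 and 3 agree on A; apply A→DF and equate their DF entries.
Rows 2 and 4 agree on A; apply A→DF and equate their DF entries.
Rows 1 and 3 agree on F; apply F→B and equate their B entries.
Rows 1 and 4 agree on F; apply F→B and equate their B entries.
Rows 1 and 2 agree on D; apply D→A and equate their A entries.
Row 1 is now all distinguished symbols — the join is lossless.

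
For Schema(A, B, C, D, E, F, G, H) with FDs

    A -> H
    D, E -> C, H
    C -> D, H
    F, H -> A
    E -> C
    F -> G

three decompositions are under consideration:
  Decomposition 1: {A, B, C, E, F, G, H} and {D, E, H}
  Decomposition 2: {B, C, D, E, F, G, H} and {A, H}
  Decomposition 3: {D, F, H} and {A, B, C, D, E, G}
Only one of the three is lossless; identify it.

Decomposition 1: common = {E, H}, closure = {C, D, E, H} → lossless.
Decomposition 2: common = {H}, closure = {H} → lossy.
Decomposition 3: common = {D}, closure = {D} → lossy.

Decomposition 1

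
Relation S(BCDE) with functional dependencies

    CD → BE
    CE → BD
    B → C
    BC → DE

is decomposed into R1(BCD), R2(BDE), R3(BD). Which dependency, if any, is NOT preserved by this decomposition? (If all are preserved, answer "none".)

Check CE → BD: no single fragment contains all of {BCDE}, and the restricted closure of {CE} across the fragments never reaches {BD}.
CD → BE is preserved.
B → C is preserved.
BC → DE is preserved.

CE → BD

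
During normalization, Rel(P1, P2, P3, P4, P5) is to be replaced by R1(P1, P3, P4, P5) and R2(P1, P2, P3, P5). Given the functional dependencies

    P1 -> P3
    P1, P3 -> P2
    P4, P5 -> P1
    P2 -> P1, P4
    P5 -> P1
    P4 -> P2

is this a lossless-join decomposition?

Common attributes: R1 ∩ R2 = {P1, P3, P5}.
Closure of {P1, P3, P5}: P1, P3 → P2 applies, adding P2; P2 → P1, P4 applies, adding P4. So (P1, P3, P5)⁺ = {P1, P2, P3, P4, P5}.
This closure contains every attribute of R1, so R1 ∩ R2 → R1. The join is lossless.

Yes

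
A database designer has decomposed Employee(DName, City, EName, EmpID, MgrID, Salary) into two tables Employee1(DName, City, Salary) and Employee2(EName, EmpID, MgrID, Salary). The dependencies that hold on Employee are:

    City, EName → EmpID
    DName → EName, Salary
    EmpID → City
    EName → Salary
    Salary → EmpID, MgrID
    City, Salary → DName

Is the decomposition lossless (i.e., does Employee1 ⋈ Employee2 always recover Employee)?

Common attributes: Employee1 ∩ Employee2 = {Salary}.
Closure of {Salary}: Salary → EmpID, MgrID applies, adding EmpID, MgrID; EmpID → City applies, adding City; City, Salary → DName applies, adding DName; DName → EName, Salary applies, adding EName. So (Salary)⁺ = {DName, City, EName, EmpID, MgrID, Salary}.
This closure contains every attribute of Employee1, so Employee1 ∩ Employee2 → Employee1. The join is lossless.

Yes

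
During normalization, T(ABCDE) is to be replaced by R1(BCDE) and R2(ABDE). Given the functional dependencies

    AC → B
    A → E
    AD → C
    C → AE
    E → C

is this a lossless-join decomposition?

Common attributes: R1 ∩ R2 = {BDE}.
Closure of {BDE}: E → C applies, adding C; C → AE applies, adding A. So (BDE)⁺ = {ABCDE}.
This closure contains every attribute of R1, so R1 ∩ R2 → R1. The join is lossless.

Yes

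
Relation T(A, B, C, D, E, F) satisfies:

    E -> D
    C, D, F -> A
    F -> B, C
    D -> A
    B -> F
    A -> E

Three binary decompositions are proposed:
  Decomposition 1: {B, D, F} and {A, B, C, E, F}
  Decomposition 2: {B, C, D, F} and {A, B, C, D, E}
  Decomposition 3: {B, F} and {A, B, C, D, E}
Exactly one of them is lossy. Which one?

Decomposition 1: common = {B, F}, closure = {B, C, F} → lossy.
Decomposition 2: common = {B, C, D}, closure = {A, B, C, D, E, F} → lossless.
Decomposition 3: common = {B}, closure = {B, C, F} → lossless.

Decomposition 1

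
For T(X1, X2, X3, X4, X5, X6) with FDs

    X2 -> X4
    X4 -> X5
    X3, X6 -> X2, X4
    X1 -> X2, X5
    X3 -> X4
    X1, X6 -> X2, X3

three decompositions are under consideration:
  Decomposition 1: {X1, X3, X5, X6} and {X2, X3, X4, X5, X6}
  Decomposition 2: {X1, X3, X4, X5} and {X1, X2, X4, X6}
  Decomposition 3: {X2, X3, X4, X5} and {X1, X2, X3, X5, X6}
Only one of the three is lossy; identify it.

Decomposition 1: common = {X3, X5, X6}, closure = {X2, X3, X4, X5, X6} → lossless.
Decomposition 2: common = {X1, X4}, closure = {X1, X2, X4, X5} → lossy.
Decomposition 3: common = {X2, X3, X5}, closure = {X2, X3, X4, X5} → lossless.

Decomposition 2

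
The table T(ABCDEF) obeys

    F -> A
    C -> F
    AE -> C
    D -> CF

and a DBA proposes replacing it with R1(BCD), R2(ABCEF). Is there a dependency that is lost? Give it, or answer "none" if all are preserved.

F → A lies within R2.
C → F lies within R2.
AE → C lies within R2.
D → CF: restricted closure across fragments reaches CF.
Every dependency is enforceable on the fragments, so the decomposition is dependency-preserving.

none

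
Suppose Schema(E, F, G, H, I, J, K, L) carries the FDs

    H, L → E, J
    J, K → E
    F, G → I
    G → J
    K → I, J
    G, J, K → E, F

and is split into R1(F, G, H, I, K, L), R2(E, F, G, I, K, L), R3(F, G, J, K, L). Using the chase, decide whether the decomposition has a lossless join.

Chase test. Columns are E, F, G, H, I, J, K, L; row i has aⱼ where attribute j ∈ Ri, else bᵢⱼ.
Initial tableau (one row per fragment):
  row 1: b11 a2 a3 a4 a5 b16 a7 a8
  row 2: a1 a2 a3 b24 a5 b26 a7 a8
  row 3: b31 a2 a3 b34 b35 a6 a7 a8
Rows 1 and 3 agree on F, G; apply F, G→I and equate their I entries.
Rows 1 and 2 agree on G; apply G→J and equate their J entries.
Rows 1 and 3 agree on G; apply G→J and equate their J entries.
Rows 1 and 2 agree on G, J, K; apply G, J, K→E, F and equate their E, F entries.
Rows 1 and 3 agree on G, J, K; apply G, J, K→E, F and equate their E, F entries.
Row 1 is now all distinguished symbols — the join is lossless.

Yes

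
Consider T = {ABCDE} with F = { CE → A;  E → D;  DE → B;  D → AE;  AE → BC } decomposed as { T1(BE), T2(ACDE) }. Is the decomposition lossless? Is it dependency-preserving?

Lossless test: (E)⁺ = {ABCDE}, which contains all of one fragment — lossless.
Dependency preservation: DE → B; AE → BC are not contained in any single fragment, but the restricted closure of each left-hand side across the fragments still reaches the right-hand side; the remaining FDs each lie inside some fragment. All dependencies are preserved.

lossless and dependency-preserving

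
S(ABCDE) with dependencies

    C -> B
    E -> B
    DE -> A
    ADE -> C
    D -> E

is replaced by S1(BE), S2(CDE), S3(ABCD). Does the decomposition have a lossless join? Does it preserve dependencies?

lossless and dependency-preserving

Lossless test (chase): Rows 2 and 3 agree on C; apply C→B and equate their B entries. Rows 2 and 3 agree on D; apply D→E and equate their E entries. Rows 2 and 3 agree on DE; apply DE→A and equate their A entries. Row 2 is now all distinguished symbols — the join is lossless.
Dependency preservation: DE → A; ADE → C are not contained in any single fragment, but the restricted closure of each left-hand side across the fragments still reaches the right-hand side; the remaining FDs each lie inside some fragment. All dependencies are preserved.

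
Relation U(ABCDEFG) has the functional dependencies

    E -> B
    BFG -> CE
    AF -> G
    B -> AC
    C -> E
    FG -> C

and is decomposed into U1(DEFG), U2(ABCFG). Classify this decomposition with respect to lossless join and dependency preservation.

Lossless test: (FG)⁺ = {ABCEFG}, which contains all of one fragment — lossless.
Dependency preservation: the restricted closure of {E} across the fragments never reaches {B}, so E → B cannot be enforced without a join — not preserved.

lossless but not dependency-preserving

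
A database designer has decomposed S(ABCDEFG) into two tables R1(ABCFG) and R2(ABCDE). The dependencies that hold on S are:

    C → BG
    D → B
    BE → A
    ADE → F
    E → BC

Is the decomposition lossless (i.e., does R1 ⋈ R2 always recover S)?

Common attributes: R1 ∩ R2 = {ABC}.
Closure of {ABC}: C → BG applies, adding G. So (ABC)⁺ = {ABCG}.
The closure contains neither all of R1 = {ABCFG} nor all of R2 = {ABCDE}, so the common attributes are not a superkey of either fragment. The join is lossy.

No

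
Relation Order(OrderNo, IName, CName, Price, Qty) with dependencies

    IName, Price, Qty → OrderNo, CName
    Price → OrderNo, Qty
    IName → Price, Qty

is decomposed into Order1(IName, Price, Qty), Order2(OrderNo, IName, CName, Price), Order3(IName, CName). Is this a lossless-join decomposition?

Chase test. Columns are OrderNo, IName, CName, Price, Qty; row i has aⱼ where attribute j ∈ Orderi, else bᵢⱼ.
Initial tableau (one row per fragment):
  row 1: b11 a2 b13 a4 a5
  row 2: a1 a2 a3 a4 b25
  row 3: b31 a2 a3 b34 b35
Rows 1 and 2 agree on Price; apply Price→OrderNo, Qty and equate their OrderNo, Qty entries.
Rows 1 and 3 agree on IName; apply IName→Price, Qty and equate their Price, Qty entries.
Rows 1 and 2 agree on IName, Price, Qty; apply IName, Price, Qty→OrderNo, CName and equate their OrderNo, CName entries.
Rows 1 and 3 agree on IName, Price, Qty; apply IName, Price, Qty→OrderNo, CName and equate their OrderNo, CName entries.
Row 1 is now all distinguished symbols — the join is lossless.

Yes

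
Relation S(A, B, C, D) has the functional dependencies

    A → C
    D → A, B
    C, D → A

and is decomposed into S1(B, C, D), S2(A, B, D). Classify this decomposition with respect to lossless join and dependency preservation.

lossless but not dependency-preserving

Lossless test: (B, D)⁺ = {A, B, C, D}, which contains all of one fragment — lossless.
Dependency preservation: the restricted closure of {A} across the fragments never reaches {C}, so A → C cannot be enforced without a join — not preserved.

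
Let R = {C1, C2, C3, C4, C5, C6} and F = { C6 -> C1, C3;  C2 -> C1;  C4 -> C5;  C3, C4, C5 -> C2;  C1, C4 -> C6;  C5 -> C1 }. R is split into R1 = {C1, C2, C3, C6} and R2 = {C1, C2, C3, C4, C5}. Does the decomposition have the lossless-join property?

Common attributes: R1 ∩ R2 = {C1, C2, C3}.
No dependency enlarges {C1, C2, C3}, so (C1, C2, C3)⁺ = {C1, C2, C3}.
The closure contains neither all of R1 = {C1, C2, C3, C6} nor all of R2 = {C1, C2, C3, C4, C5}, so the common attributes are not a superkey of either fragment. The join is lossy.

No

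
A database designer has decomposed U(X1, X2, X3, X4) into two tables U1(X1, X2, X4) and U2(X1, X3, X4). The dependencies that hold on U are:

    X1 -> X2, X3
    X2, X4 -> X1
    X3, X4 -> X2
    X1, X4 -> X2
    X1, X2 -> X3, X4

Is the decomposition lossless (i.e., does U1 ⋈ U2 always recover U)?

Yes

Common attributes: U1 ∩ U2 = {X1, X4}.
Closure of {X1, X4}: X1 → X2, X3 applies, adding X2, X3. So (X1, X4)⁺ = {X1, X2, X3, X4}.
This closure contains every attribute of U1, so U1 ∩ U2 → U1. The join is lossless.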